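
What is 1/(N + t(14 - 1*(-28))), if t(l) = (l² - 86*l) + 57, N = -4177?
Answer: -1/5968 ≈ -0.00016756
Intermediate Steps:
t(l) = 57 + l² - 86*l
1/(N + t(14 - 1*(-28))) = 1/(-4177 + (57 + (14 - 1*(-28))² - 86*(14 - 1*(-28)))) = 1/(-4177 + (57 + (14 + 28)² - 86*(14 + 28))) = 1/(-4177 + (57 + 42² - 86*42)) = 1/(-4177 + (57 + 1764 - 3612)) = 1/(-4177 - 1791) = 1/(-5968) = -1/5968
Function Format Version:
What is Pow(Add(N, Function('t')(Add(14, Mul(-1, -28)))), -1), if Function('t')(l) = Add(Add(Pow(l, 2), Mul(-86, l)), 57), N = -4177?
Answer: Rational(-1, 5968) ≈ -0.00016756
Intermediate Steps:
Function('t')(l) = Add(57, Pow(l, 2), Mul(-86, l))
Pow(Add(N, Function('t')(Add(14, Mul(-1, -28)))), -1) = Pow(Add(-4177, Add(57, Pow(Add(14, Mul(-1, -28)), 2), Mul(-86, Add(14, Mul(-1, -28))))), -1) = Pow(Add(-4177, Add(57, Pow(Add(14, 28), 2), Mul(-86, Add(14, 28)))), -1) = Pow(Add(-4177, Add(57, Pow(42, 2), Mul(-86, 42))), -1) = Pow(Add(-4177, Add(57, 1764, -3612)), -1) = Pow(Add(-4177, -1791), -1) = Pow(-5968, -1) = Rational(-1, 5968)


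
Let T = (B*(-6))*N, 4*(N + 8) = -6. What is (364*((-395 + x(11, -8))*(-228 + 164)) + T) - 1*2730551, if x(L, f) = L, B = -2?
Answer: 6214999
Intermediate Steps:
N = -19/2 (N = -8 + (1/4)*(-6) = -8 - 3/2 = -19/2 ≈ -9.5000)
T = -114 (T = -2*(-6)*(-19/2) = 12*(-19/2) = -114)
(364*((-395 + x(11, -8))*(-228 + 164)) + T) - 1*2730551 = (364*((-395 + 11)*(-228 + 164)) - 114) - 1*2730551 = (364*(-384*(-64)) - 114) - 2730551 = (364*24576 - 114) - 2730551 = (8945664 - 114) - 2730551 = 8945550 - 2730551 = 6214999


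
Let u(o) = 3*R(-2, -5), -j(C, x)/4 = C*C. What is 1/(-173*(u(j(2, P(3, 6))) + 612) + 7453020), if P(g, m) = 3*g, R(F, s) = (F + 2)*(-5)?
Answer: 1/7347144 ≈ 1.3611e-7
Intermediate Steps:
R(F, s) = -10 - 5*F (R(F, s) = (2 + F)*(-5) = -10 - 5*F)
j(C, x) = -4*C² (j(C, x) = -4*C*C = -4*C²)
u(o) = 0 (u(o) = 3*(-10 - 5*(-2)) = 3*(-10 + 10) = 3*0 = 0)
1/(-173*(u(j(2, P(3, 6))) + 612) + 7453020) = 1/(-173*(0 + 612) + 7453020) = 1/(-173*612 + 7453020) = 1/(-105876 + 7453020) = 1/7347144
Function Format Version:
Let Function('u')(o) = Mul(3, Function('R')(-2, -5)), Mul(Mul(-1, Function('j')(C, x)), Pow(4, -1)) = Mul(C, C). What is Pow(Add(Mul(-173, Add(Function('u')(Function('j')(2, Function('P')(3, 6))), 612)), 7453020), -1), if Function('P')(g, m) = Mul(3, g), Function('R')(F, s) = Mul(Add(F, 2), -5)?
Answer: Rational(1, 7347144) ≈ 1.3611e-7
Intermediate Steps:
Function('R')(F, s) = Add(-10, Mul(-5, F)) (Function('R')(F, s) = Mul(Add(2, F), -5) = Add(-10, Mul(-5, F)))
Function('j')(C, x) = Mul(-4, Pow(C, 2)) (Function('j')(C, x) = Mul(-4, Mul(C, C)) = Mul(-4, Pow(C, 2)))
Function('u')(o) = 0 (Function('u')(o) = Mul(3, Add(-10, Mul(-5, -2))) = Mul(3, Add(-10, 10)) = Mul(3, 0) = 0)
Pow(Add(Mul(-173, Add(Function('u')(Function('j')(2, Function('P')(3, 6))), 612)), 7453020), -1) = Pow(Add(Mul(-173, Add(0, 612)), 7453020), -1) = Pow(Add(Mul(-173, 612), 7453020), -1) = Pow(Add(-105876, 7453020), -1) = Pow(7347144, -1) = Rational(1, 7347144)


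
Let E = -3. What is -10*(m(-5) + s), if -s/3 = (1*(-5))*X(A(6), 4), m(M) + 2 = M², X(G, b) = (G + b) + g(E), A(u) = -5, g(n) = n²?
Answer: -1430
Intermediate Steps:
X(G, b) = 9 + G + b (X(G, b) = (G + b) + (-3)² = (G + b) + 9 = 9 + G + b)
m(M) = -2 + M²
s = 120 (s = -3*1*(-5)*(9 - 5 + 4) = -(-15)*8 = -3*(-40) = 120)
-10*(m(-5) + s) = -10*((-2 + (-5)²) + 120) = -10*((-2 + 25) + 120) = -10*(23 + 120) = -10*143 = -1430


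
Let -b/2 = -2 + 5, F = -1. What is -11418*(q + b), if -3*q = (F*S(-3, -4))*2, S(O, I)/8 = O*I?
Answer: -662244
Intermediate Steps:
S(O, I) = 8*I*O (S(O, I) = 8*(O*I) = 8*(I*O) = 8*I*O)
b = -6 (b = -2*(-2 + 5) = -2*3 = -6)
q = 64 (q = -(-8*(-4)*(-3))*2/3 = -(-1*96)*2/3 = -(-32)*2 = -⅓*(-192) = 64)
-11418*(q + b) = -11418*(64 - 6) = -11418*58 = -3806*174 = -662244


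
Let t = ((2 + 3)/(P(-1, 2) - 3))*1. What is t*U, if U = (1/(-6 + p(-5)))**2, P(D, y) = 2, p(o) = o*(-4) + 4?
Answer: -5/324 ≈ -0.015432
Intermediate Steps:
p(o) = 4 - 4*o (p(o) = -4*o + 4 = 4 - 4*o)
U = 1/324 (U = (1/(-6 + (4 - 4*(-5))))**2 = (1/(-6 + (4 + 20)))**2 = (1/(-6 + 24))**2 = (1/18)**2 = 1/324 ≈ 0.0030864)
t = -5 (t = ((2 + 3)/(2 - 3))*1 = (5/(-1))*1 = (5*(-1))*1 = -5*1 = -5)
t*U = -5*1/324 = -5/324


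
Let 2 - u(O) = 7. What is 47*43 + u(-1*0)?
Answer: 2016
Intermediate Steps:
u(O) = -5 (u(O) = 2 - 1*7 = 2 - 7 = -5)
47*43 + u(-1*0) = 47*43 - 5 = 2021 - 5 = 2016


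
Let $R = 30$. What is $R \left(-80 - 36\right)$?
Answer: $-3480$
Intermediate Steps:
$R \left(-80 - 36\right) = 30 \left(-80 - 36\right) = 30 \left(-116\right) = -3480$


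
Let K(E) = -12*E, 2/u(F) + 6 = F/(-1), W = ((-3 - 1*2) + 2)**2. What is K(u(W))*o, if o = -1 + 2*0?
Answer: -8/5 ≈ -1.6000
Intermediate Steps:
W = 9 (W = ((-3 - 2) + 2)**2 = (-5 + 2)**2 = (-3)**2 = 9)
u(F) = 2/(-6 - F) (u(F) = 2/(-6 + F/(-1)) = 2/(-6 + F*(-1)) = 2/(-6 - F))
o = -1 (o = -1 + 0 = -1)
K(u(W))*o = -(-24)/(6 + 9)*(-1) = -(-24)/15*(-1) = -12*(-2/15)*(-1) = (8/5)*(-1) = -8/5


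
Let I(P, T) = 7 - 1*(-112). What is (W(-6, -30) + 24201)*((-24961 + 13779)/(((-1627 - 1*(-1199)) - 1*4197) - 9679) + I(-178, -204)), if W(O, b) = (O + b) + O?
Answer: 6898835987/2384 ≈ 2.8938e+6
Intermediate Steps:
I(P, T) = 119 (I(P, T) = 7 + 112 = 119)
W(O, b) = b + 2*O
(W(-6, -30) + 24201)*((-24961 + 13779)/(((-1627 - 1*(-1199)) - 1*4197) - 9679) + I(-178, -204)) = ((-30 + 2*(-6)) + 24201)*((-24961 + 13779)/(((-1627 - 1*(-1199)) - 1*4197) - 9679) + 119) = ((-30 - 12) + 24201)*(-11182/(((-1627 + 1199) - 4197) - 9679) + 119) = (-42 + 24201)*(-11182/((-428 - 4197) - 9679) + 119) = 24159*(-11182/(-4625 - 9679) + 119) = 24159*(-11182/(-14304) + 119) = 24159*(-11182*(-1/14304) + 119) = 24159*(5591/7152 + 119) = 24159*(856679/7152) = 6898835987/2384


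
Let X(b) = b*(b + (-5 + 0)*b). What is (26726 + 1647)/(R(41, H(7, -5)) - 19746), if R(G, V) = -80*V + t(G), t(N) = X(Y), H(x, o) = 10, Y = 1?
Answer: -28373/20550 ≈ -1.3807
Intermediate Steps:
X(b) = -4*b² (X(b) = b*(b - 5*b) = b*(-4*b) = -4*b²)
t(N) = -4 (t(N) = -4*1² = -4*1 = -4)
R(G, V) = -4 - 80*V (R(G, V) = -80*V - 4 = -4 - 80*V)
(26726 + 1647)/(R(41, H(7, -5)) - 19746) = (26726 + 1647)/((-4 - 80*10) - 19746) = 28373/((-4 - 800) - 19746) = 28373/(-804 - 19746) = 28373/(-20550) = 28373*(-1/20550) = -28373/20550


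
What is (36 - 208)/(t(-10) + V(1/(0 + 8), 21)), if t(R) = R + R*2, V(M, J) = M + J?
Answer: 1376/71 ≈ 19.380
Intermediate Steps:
V(M, J) = J + M
t(R) = 3*R (t(R) = R + 2*R = 3*R)
(36 - 208)/(t(-10) + V(1/(0 + 8), 21)) = (36 - 208)/(3*(-10) + (21 + 1/(0 + 8))) = -172/(-30 + (21 + 1/8)) = -172/(-30 + 169/8) = -172/(-71/8) = -172*(-8/71) = 1376/71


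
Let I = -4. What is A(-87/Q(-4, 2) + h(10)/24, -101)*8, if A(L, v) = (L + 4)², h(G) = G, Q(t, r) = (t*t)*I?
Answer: 1229881/4608 ≈ 266.90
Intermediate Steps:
Q(t, r) = -4*t² (Q(t, r) = (t*t)*(-4) = t²*(-4) = -4*t²)
A(L, v) = (4 + L)²
A(-87/Q(-4, 2) + h(10)/24, -101)*8 = (4 + (-87/((-4*(-4)²)) + 10/24))²*8 = (4 + (-87/((-4*16)) + 10*(1/24)))²*8 = (4 + (-87/(-64) + 5/12))²*8 = (4 + (-87*(-1/64) + 5/12))²*8 = (4 + (87/64 + 5/12))²*8 = (4 + 341/192)²*8 = (1109/192)²*8 = (1229881/36864)*8 = 1229881/4608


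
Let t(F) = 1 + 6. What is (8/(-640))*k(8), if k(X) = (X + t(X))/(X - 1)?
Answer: -3/112 ≈ -0.026786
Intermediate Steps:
t(F) = 7
k(X) = (7 + X)/(-1 + X) (k(X) = (X + 7)/(X - 1) = (7 + X)/(-1 + X))
(8/(-640))*k(8) = (8/(-640))*((7 + 8)/(-1 + 8)) = (8*(-1/640))*(15/7) = -15/560 = -1/80*15/7 = -3/112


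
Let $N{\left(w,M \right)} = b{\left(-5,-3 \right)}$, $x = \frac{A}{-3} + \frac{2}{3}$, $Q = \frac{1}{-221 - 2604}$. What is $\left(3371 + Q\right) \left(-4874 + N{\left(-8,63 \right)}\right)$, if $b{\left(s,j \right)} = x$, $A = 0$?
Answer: $- \frac{9281822792}{565} \approx -1.6428 \cdot 10^{7}$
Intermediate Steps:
$Q = - \frac{1}{2825}$ ($Q = \frac{1}{-2825} = - \frac{1}{2825} \approx -0.00035398$)
$x = \frac{2}{3}$ ($x = \frac{0}{-3} + \frac{2}{3} = 0 \left(- \frac{1}{3}\right) + 2 \cdot \frac{1}{3} = 0 + \frac{2}{3} = \frac{2}{3} \approx 0.66667$)
$b{\left(s,j \right)} = \frac{2}{3}$
$N{\left(w,M \right)} = \frac{2}{3}$
$\left(3371 + Q\right) \left(-4874 + N{\left(-8,63 \right)}\right) = \left(3371 - \frac{1}{2825}\right) \left(-4874 + \frac{2}{3}\right) = \frac{9523074}{2825} \left(- \frac{14620}{3}\right) = - \frac{9281822792}{565}$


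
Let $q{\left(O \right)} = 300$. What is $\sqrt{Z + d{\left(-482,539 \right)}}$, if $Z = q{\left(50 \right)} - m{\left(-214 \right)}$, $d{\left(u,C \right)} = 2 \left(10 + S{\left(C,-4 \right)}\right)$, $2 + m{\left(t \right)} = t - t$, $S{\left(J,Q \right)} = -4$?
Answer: $\sqrt{314} \approx 17.72$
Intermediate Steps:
$m{\left(t \right)} = -2$ ($m{\left(t \right)} = -2 + \left(t - t\right) = -2 + 0 = -2$)
$d{\left(u,C \right)} = 12$ ($d{\left(u,C \right)} = 2 \left(10 - 4\right) = 2 \cdot 6 = 12$)
$Z = 302$ ($Z = 300 - -2 = 300 + 2 = 302$)
$\sqrt{Z + d{\left(-482,539 \right)}} = \sqrt{302 + 12} = \sqrt{314}$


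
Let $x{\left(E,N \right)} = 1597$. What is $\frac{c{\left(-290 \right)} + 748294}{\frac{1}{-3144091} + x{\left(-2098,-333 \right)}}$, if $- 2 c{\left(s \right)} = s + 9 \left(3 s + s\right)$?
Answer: $\frac{2369572478969}{5021113326} \approx 471.92$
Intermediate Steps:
$c{\left(s \right)} = - \frac{37 s}{2}$ ($c{\left(s \right)} = - \frac{s + 9 \left(3 s + s\right)}{2} = - \frac{s + 9 \cdot 4 s}{2} = - \frac{s + 36 s}{2} = - \frac{37 s}{2}$)
$\frac{c{\left(-290 \right)} + 748294}{\frac{1}{-3144091} + x{\left(-2098,-333 \right)}} = \frac{\left(- \frac{37}{2}\right) \left(-290\right) + 748294}{\frac{1}{-3144091} + 1597} = \frac{5365 + 748294}{- \frac{1}{3144091} + 1597} = \frac{753659}{\frac{5021113326}{3144091}} = 753659 \cdot \frac{3144091}{5021113326} = \frac{2369572478969}{5021113326}$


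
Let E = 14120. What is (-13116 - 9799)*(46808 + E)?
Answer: -1396165120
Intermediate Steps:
(-13116 - 9799)*(46808 + E) = (-13116 - 9799)*(46808 + 14120) = -22915*60928 = -1396165120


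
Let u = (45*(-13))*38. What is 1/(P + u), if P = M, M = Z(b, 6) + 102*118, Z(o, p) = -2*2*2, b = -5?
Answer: -1/10202 ≈ -9.8020e-5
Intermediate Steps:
Z(o, p) = -8 (Z(o, p) = -4*2 = -8)
M = 12028 (M = -8 + 102*118 = -8 + 12036 = 12028)
u = -22230 (u = -585*38 = -22230)
P = 12028
1/(P + u) = 1/(12028 - 22230) = 1/(-10202) = -1/10202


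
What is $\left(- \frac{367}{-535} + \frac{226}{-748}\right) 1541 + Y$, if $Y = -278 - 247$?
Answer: $\frac{13306173}{200090} \approx 66.501$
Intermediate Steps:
$Y = -525$ ($Y = -278 - 247 = -525$)
$\left(- \frac{367}{-535} + \frac{226}{-748}\right) 1541 + Y = \left(- \frac{367}{-535} + \frac{226}{-748}\right) 1541 - 525 = \left(\left(-367\right) \left(- \frac{1}{535}\right) + 226 \left(- \frac{1}{748}\right)\right) 1541 - 525 = \left(\frac{367}{535} - \frac{113}{374}\right) 1541 - 525 = \frac{76803}{200090} \cdot 1541 - 525 = \frac{118353423}{200090} - 525 = \frac{13306173}{200090}$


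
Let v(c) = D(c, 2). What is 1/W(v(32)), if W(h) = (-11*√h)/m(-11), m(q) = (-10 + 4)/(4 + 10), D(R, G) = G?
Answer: 3*√2/154 ≈ 0.027550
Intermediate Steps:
m(q) = -3/7 (m(q) = -6/14 = -6*1/14 = -3/7)
v(c) = 2
W(h) = 77*√h/3 (W(h) = (-11*√h)/(-3/7) = -11*√h*(-7/3) = 77*√h/3)
1/W(v(32)) = 1/(77*√2/3) = 3*√2/154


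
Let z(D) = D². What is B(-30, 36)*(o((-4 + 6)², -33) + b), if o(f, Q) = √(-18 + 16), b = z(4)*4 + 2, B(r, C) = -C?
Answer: -2376 - 36*I*√2 ≈ -2376.0 - 50.912*I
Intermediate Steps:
b = 66 (b = 4²*4 + 2 = 16*4 + 2 = 64 + 2 = 66)
o(f, Q) = I*√2 (o(f, Q) = √(-2) = I*√2)
B(-30, 36)*(o((-4 + 6)², -33) + b) = (-1*36)*(I*√2 + 66) = -36*(66 + I*√2) = -2376 - 36*I*√2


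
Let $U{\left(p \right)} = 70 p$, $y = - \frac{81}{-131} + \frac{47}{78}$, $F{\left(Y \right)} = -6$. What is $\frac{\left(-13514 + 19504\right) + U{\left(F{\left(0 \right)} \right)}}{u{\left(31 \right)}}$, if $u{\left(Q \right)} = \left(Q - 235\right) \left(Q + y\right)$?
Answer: $- \frac{4742855}{5596961} \approx -0.8474$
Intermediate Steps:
$y = \frac{12475}{10218}$ ($y = \left(-81\right) \left(- \frac{1}{131}\right) + 47 \cdot \frac{1}{78} = \frac{81}{131} + \frac{47}{78} = \frac{12475}{10218} \approx 1.2209$)
$u{\left(Q \right)} = \left(-235 + Q\right) \left(\frac{12475}{10218} + Q\right)$ ($u{\left(Q \right)} = \left(Q - 235\right) \left(Q + \frac{12475}{10218}\right) = \left(-235 + Q\right) \left(\frac{12475}{10218} + Q\right)$)
$\frac{\left(-13514 + 19504\right) + U{\left(F{\left(0 \right)} \right)}}{u{\left(31 \right)}} = \frac{\left(-13514 + 19504\right) + 70 \left(-6\right)}{- \frac{2931625}{10218} + 31^{2} - \frac{74051405}{10218}} = \frac{5990 - 420}{- \frac{2931625}{10218} + 961 - \frac{74051405}{10218}} = \frac{5570}{- \frac{11193922}{1703}} = 5570 \left(- \frac{1703}{11193922}\right) = - \frac{4742855}{5596961}$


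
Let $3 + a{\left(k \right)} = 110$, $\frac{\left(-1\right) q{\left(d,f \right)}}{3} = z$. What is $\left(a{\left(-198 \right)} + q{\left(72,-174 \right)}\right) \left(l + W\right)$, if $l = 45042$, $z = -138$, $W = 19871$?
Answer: $33819673$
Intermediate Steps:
$q{\left(d,f \right)} = 414$ ($q{\left(d,f \right)} = \left(-3\right) \left(-138\right) = 414$)
$a{\left(k \right)} = 107$ ($a{\left(k \right)} = -3 + 110 = 107$)
$\left(a{\left(-198 \right)} + q{\left(72,-174 \right)}\right) \left(l + W\right) = \left(107 + 414\right) \left(45042 + 19871\right) = 521 \cdot 64913 = 33819673$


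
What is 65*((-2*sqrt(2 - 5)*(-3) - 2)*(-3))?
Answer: 390 - 1170*I*sqrt(3) ≈ 390.0 - 2026.5*I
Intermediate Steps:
65*((-2*sqrt(2 - 5)*(-3) - 2)*(-3)) = 65*((-2*I*sqrt(3)*(-3) - 2)*(-3)) = 65*((6*I*sqrt(3) - 2)*(-3)) = 65*((-2 + 6*I*sqrt(3))*(-3)) = 65*(6 - 18*I*sqrt(3)) = 390 - 1170*I*sqrt(3)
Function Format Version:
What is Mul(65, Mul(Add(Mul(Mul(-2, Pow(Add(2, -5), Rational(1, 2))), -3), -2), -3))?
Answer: Add(390, Mul(-1170, I, Pow(3, Rational(1, 2)))) ≈ Add(390.00, Mul(-2026.5, I))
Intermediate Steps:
Mul(65, Mul(Add(Mul(Mul(-2, Pow(Add(2, -5), Rational(1, 2))), -3), -2), -3)) = Mul(65, Mul(Add(Mul(Mul(-2, Pow(-3, Rational(1, 2))), -3), -2), -3)) = Mul(65, Mul(Add(Mul(Mul(-2, Mul(I, Pow(3, Rational(1, 2)))), -3), -2), -3)) = Mul(65, Mul(Add(Mul(Mul(-2, I, Pow(3, Rational(1, 2))), -3), -2), -3)) = Mul(65, Mul(Add(Mul(6, I, Pow(3, Rational(1, 2))), -2), -3)) = Mul(65, Mul(Add(-2, Mul(6, I, Pow(3, Rational(1, 2)))), -3)) = Mul(65, Add(6, Mul(-18, I, Pow(3, Rational(1, 2))))) = Add(390, Mul(-1170, I, Pow(3, Rational(1, 2))))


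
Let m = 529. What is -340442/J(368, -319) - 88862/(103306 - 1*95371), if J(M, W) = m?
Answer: -5195492/7935 ≈ -654.76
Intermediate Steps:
J(M, W) = 529
-340442/J(368, -319) - 88862/(103306 - 1*95371) = -340442/529 - 88862/(103306 - 1*95371) = -340442*1/529 - 88862/(103306 - 95371) = -340442/529 - 88862/7935 = -5195492/7935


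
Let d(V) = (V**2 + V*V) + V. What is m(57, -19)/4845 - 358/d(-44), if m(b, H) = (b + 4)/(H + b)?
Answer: -2736578/29365545 ≈ -0.093190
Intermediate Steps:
d(V) = V + 2*V**2 (d(V) = (V**2 + V**2) + V = 2*V**2 + V = V + 2*V**2)
m(b, H) = (4 + b)/(H + b)
m(57, -19)/4845 - 358/d(-44) = ((4 + 57)/(-19 + 57))/4845 - 358*(-1/(44*(1 + 2*(-44)))) = (61/38)*(1/4845) - 358*(-1/(44*(1 - 88))) = ((1/38)*61)*(1/4845) - 358/((-44*(-87))) = (61/38)*(1/4845) - 358/3828 = 61/184110 - 358*1/3828 = 61/184110 - 179/1914 = -2736578/29365545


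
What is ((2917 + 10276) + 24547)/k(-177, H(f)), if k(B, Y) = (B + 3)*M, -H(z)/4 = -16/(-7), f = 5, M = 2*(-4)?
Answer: 3145/116 ≈ 27.112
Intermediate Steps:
M = -8
H(z) = -64/7 (H(z) = -(-64)/(-7) = -(-64)*(-1)/7 = -4*16/7 = -64/7)
k(B, Y) = -24 - 8*B (k(B, Y) = (B + 3)*(-8) = (3 + B)*(-8) = -24 - 8*B)
((2917 + 10276) + 24547)/k(-177, H(f)) = ((2917 + 10276) + 24547)/(-24 - 8*(-177)) = (13193 + 24547)/(-24 + 1416) = 37740/1392 = 37740*(1/1392) = 3145/116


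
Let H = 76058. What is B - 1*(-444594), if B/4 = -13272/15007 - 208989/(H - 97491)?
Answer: 143012858269002/321645031 ≈ 4.4463e+5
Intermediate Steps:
B = 11407356588/321645031 (B = 4*(-13272/15007 - 208989/(76058 - 97491)) = 4*(-13272*1/15007 - 208989/(-21433)) = 4*(-13272/15007 - 208989*(-1/21433)) = 4*(-13272/15007 + 208989/21433) = 4*(2851839147/321645031) = 11407356588/321645031 ≈ 35.466)
B - 1*(-444594) = 11407356588/321645031 - 1*(-444594) = 11407356588/321645031 + 444594 = 143012858269002/321645031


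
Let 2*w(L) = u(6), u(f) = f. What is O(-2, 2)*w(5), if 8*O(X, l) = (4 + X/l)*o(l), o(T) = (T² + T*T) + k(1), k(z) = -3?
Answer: 45/8 ≈ 5.6250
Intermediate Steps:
w(L) = 3 (w(L) = (½)*6 = 3)
o(T) = -3 + 2*T² (o(T) = (T² + T*T) - 3 = (T² + T²) - 3 = 2*T² - 3 = -3 + 2*T²)
O(X, l) = (-3 + 2*l²)*(4 + X/l)/8 (O(X, l) = ((4 + X/l)*(-3 + 2*l²))/8 = ((-3 + 2*l²)*(4 + X/l))/8 = (-3 + 2*l²)*(4 + X/l)/8)
O(-2, 2)*w(5) = ((⅛)*(-3 + 2*2²)*(-2 + 4*2)/2)*3 = ((⅛)*(½)*(-3 + 2*4)*(-2 + 8))*3 = ((⅛)*(½)*(-3 + 8)*6)*3 = ((⅛)*(½)*5*6)*3 = (15/8)*3 = 45/8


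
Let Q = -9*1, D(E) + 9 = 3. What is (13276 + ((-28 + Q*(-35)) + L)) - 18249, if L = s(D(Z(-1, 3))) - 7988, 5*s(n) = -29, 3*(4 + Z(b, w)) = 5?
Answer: -63399/5 ≈ -12680.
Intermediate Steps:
Z(b, w) = -7/3 (Z(b, w) = -4 + (⅓)*5 = -4 + 5/3 = -7/3)
D(E) = -6 (D(E) = -9 + 3 = -6)
s(n) = -29/5 (s(n) = (⅕)*(-29) = -29/5)
Q = -9
L = -39969/5 (L = -29/5 - 7988 = -39969/5 ≈ -7993.8)
(13276 + ((-28 + Q*(-35)) + L)) - 18249 = (13276 + ((-28 - 9*(-35)) - 39969/5)) - 18249 = (13276 + ((-28 + 315) - 39969/5)) - 18249 = (13276 + (287 - 39969/5)) - 18249 = (13276 - 38534/5) - 18249 = 27846/5 - 18249 = -63399/5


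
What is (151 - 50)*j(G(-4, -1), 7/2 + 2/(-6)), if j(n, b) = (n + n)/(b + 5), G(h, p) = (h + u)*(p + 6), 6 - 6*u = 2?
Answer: -20200/49 ≈ -412.25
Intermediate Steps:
u = 2/3 (u = 1 - 1/6*2 = 1 - 1/3 = 2/3 ≈ 0.66667)
G(h, p) = (6 + p)*(2/3 + h) (G(h, p) = (h + 2/3)*(p + 6) = (2/3 + h)*(6 + p) = (6 + p)*(2/3 + h))
j(n, b) = 2*n/(5 + b) (j(n, b) = (2*n)/(5 + b) = 2*n/(5 + b))
(151 - 50)*j(G(-4, -1), 7/2 + 2/(-6)) = (151 - 50)*(2*(4 + 6*(-4) + (2/3)*(-1) - 4*(-1))/(5 + (7/2 + 2/(-6)))) = 101*(2*(4 - 24 - 2/3 + 4)/(5 + (7*(1/2) + 2*(-1/6)))) = 101*(2*(-50/3)/(5 + (7/2 - 1/3))) = 101*(2*(-50/3)/(5 + 19/6)) = 101*(2*(-50/3)/(49/6)) = 101*(2*(-50/3)*(6/49)) = 101*(-200/49) = -20200/49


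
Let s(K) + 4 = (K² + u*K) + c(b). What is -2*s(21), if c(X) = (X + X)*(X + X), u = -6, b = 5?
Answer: -822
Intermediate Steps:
c(X) = 4*X² (c(X) = (2*X)*(2*X) = 4*X²)
s(K) = 96 + K² - 6*K (s(K) = -4 + ((K² - 6*K) + 4*5²) = -4 + ((K² - 6*K) + 4*25) = -4 + ((K² - 6*K) + 100) = -4 + (100 + K² - 6*K) = 96 + K² - 6*K)
-2*s(21) = -2*(96 + 21² - 6*21) = -2*(96 + 441 - 126) = -2*411 = -822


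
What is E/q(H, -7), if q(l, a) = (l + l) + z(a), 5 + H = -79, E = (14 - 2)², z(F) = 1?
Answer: -144/167 ≈ -0.86228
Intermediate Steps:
E = 144 (E = 12² = 144)
H = -84 (H = -5 - 79 = -84)
q(l, a) = 1 + 2*l (q(l, a) = (l + l) + 1 = 2*l + 1 = 1 + 2*l)
E/q(H, -7) = 144/(1 + 2*(-84)) = 144/(1 - 168) = 144/(-167) = 144*(-1/167) = -144/167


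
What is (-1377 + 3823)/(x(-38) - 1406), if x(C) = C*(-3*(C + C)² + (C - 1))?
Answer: 1223/329270 ≈ 0.0037143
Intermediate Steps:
x(C) = C*(-1 + C - 12*C²) (x(C) = C*(-3*4*C² + (-1 + C)) = C*(-12*C² + (-1 + C)) = C*(-1 + C - 12*C²))
(-1377 + 3823)/(x(-38) - 1406) = (-1377 + 3823)/(-38*(-1 - 38 - 12*(-38)²) - 1406) = 2446/(-38*(-1 - 38 - 12*1444) - 1406) = 2446/(-38*(-1 - 38 - 17328) - 1406) = 2446/(-38*(-17367) - 1406) = 2446/(659946 - 1406) = 2446/658540 = 2446*(1/658540) = 1223/329270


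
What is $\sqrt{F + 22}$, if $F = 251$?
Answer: $\sqrt{273} \approx 16.523$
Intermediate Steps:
$\sqrt{F + 22} = \sqrt{251 + 22} = \sqrt{273}$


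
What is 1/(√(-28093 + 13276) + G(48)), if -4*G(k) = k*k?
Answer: -192/115531 - I*√14817/346593 ≈ -0.0016619 - 0.0003512*I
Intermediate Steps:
G(k) = -k²/4 (G(k) = -k*k/4 = -k²/4)
1/(√(-28093 + 13276) + G(48)) = 1/(√(-28093 + 13276) - ¼*48²) = 1/(√(-14817) - ¼*2304) = 1/(I*√14817 - 576) = 1/(-576 + I*√14817)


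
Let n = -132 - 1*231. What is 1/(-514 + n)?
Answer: -1/877 ≈ -0.0011403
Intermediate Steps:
n = -363 (n = -132 - 231 = -363)
1/(-514 + n) = 1/(-514 - 363) = 1/(-877) = -1/877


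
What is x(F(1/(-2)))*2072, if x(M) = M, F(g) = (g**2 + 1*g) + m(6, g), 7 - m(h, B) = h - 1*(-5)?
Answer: -8806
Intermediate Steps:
m(h, B) = 2 - h (m(h, B) = 7 - (h - 1*(-5)) = 7 - (h + 5) = 7 - (5 + h) = 7 + (-5 - h) = 2 - h)
F(g) = -4 + g + g**2 (F(g) = (g**2 + 1*g) + (2 - 1*6) = (g**2 + g) + (2 - 6) = (g + g**2) - 4 = -4 + g + g**2)
x(F(1/(-2)))*2072 = (-4 + 1/(-2) + (1/(-2))**2)*2072 = (-4 - 1/2 + (-1/2)**2)*2072 = (-4 - 1/2 + 1/4)*2072 = -17/4*2072 = -8806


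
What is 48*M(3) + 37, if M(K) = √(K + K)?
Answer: 37 + 48*√6 ≈ 154.58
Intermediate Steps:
M(K) = √2*√K (M(K) = √(2*K) = √2*√K)
48*M(3) + 37 = 48*(√2*√3) + 37 = 48*√6 + 37 = 37 + 48*√6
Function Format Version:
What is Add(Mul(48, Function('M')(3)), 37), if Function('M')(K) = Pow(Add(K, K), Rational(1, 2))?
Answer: Add(37, Mul(48, Pow(6, Rational(1, 2)))) ≈ 154.58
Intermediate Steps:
Function('M')(K) = Mul(Pow(2, Rational(1, 2)), Pow(K, Rational(1, 2))) (Function('M')(K) = Pow(Mul(2, K), Rational(1, 2)) = Mul(Pow(2, Rational(1, 2)), Pow(K, Rational(1, 2))))
Add(Mul(48, Function('M')(3)), 37) = Add(Mul(48, Mul(Pow(2, Rational(1, 2)), Pow(3, Rational(1, 2)))), 37) = Add(Mul(48, Pow(6, Rational(1, 2))), 37) = Add(37, Mul(48, Pow(6, Rational(1, 2))))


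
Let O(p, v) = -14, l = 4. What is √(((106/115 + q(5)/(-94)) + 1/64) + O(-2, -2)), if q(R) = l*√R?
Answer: √(-24423178935 - 79561600*√5)/43240 ≈ 3.6274*I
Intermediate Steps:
q(R) = 4*√R
√(((106/115 + q(5)/(-94)) + 1/64) + O(-2, -2)) = √(((106/115 + (4*√5)/(-94)) + 1/64) - 14) = √(((106*(1/115) + (4*√5)*(-1/94)) + 1/64) - 14) = √(((106/115 - 2*√5/47) + 1/64) - 14) = √((6899/7360 - 2*√5/47) - 14) = √(-96141/7360 - 2*√5/47)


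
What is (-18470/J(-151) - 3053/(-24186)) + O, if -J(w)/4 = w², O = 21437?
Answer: 5910968097595/275732493 ≈ 21437.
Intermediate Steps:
J(w) = -4*w²
(-18470/J(-151) - 3053/(-24186)) + O = (-18470/((-4*(-151)²)) - 3053/(-24186)) + 21437 = (-18470/((-4*22801)) - 3053*(-1/24186)) + 21437 = (-18470/(-91204) + 3053/24186) + 21437 = (-18470*(-1/91204) + 3053/24186) + 21437 = (9235/45602 + 3053/24186) + 21437 = 90645154/275732493 + 21437 = 5910968097595/275732493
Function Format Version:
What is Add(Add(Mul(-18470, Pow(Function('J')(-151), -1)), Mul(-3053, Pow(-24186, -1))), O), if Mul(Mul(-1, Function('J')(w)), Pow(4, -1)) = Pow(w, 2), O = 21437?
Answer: Rational(5910968097595, 275732493) ≈ 21437.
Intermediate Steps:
Function('J')(w) = Mul(-4, Pow(w, 2))
Add(Add(Mul(-18470, Pow(Function('J')(-151), -1)), Mul(-3053, Pow(-24186, -1))), O) = Add(Add(Mul(-18470, Pow(Mul(-4, Pow(-151, 2)), -1)), Mul(-3053, Pow(-24186, -1))), 21437) = Add(Add(Mul(-18470, Pow(Mul(-4, 22801), -1)), Mul(-3053, Rational(-1, 24186))), 21437) = Add(Add(Mul(-18470, Pow(-91204, -1)), Rational(3053, 24186)), 21437) = Add(Add(Mul(-18470, Rational(-1, 91204)), Rational(3053, 24186)), 21437) = Add(Add(Rational(9235, 45602), Rational(3053, 24186)), 21437) = Add(Rational(90645154, 275732493), 21437) = Rational(5910968097595, 275732493)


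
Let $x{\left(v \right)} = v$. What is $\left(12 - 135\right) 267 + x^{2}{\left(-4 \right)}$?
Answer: $-32825$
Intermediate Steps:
$\left(12 - 135\right) 267 + x^{2}{\left(-4 \right)} = \left(12 - 135\right) 267 + \left(-4\right)^{2} = \left(12 - 135\right) 267 + 16 = \left(-123\right) 267 + 16 = -32841 + 16 = -32825$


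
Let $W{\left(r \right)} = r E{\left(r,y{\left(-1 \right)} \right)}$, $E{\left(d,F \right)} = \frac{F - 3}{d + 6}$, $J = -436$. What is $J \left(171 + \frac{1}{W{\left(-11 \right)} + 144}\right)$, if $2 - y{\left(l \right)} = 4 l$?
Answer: $- \frac{56142848}{753} \approx -74559.0$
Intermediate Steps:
$y{\left(l \right)} = 2 - 4 l$
$E{\left(d,F \right)} = \frac{-3 + F}{6 + d}$
$W{\left(r \right)} = \frac{3 r}{6 + r}$ ($W{\left(r \right)} = r \frac{-3 + \left(2 - -4\right)}{6 + r} = r \frac{-3 + \left(2 + 4\right)}{6 + r} = r \frac{-3 + 6}{6 + r} = r \frac{1}{6 + r} 3 = r \frac{3}{6 + r} = \frac{3 r}{6 + r}$)
$J \left(171 + \frac{1}{W{\left(-11 \right)} + 144}\right) = - 436 \left(171 + \frac{1}{3 \left(-11\right) \frac{1}{6 - 11} + 144}\right) = - 436 \left(171 + \frac{1}{3 \left(-11\right) \frac{1}{-5} + 144}\right) = - 436 \left(171 + \frac{1}{3 \left(-11\right) \left(- \frac{1}{5}\right) + 144}\right) = - 436 \left(171 + \frac{1}{\frac{33}{5} + 144}\right) = - 436 \left(171 + \frac{1}{\frac{753}{5}}\right) = - 436 \left(171 + \frac{5}{753}\right) = \left(-436\right) \frac{128768}{753} = - \frac{56142848}{753}$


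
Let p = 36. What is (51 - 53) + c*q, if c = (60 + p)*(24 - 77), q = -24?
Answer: 122110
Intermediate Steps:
c = -5088 (c = (60 + 36)*(24 - 77) = 96*(-53) = -5088)
(51 - 53) + c*q = (51 - 53) - 5088*(-24) = -2 + 122112 = 122110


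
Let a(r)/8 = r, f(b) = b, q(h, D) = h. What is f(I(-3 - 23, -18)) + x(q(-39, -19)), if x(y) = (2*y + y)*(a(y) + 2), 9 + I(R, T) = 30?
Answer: 36291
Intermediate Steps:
I(R, T) = 21 (I(R, T) = -9 + 30 = 21)
a(r) = 8*r
x(y) = 3*y*(2 + 8*y) (x(y) = (2*y + y)*(8*y + 2) = (3*y)*(2 + 8*y) = 3*y*(2 + 8*y))
f(I(-3 - 23, -18)) + x(q(-39, -19)) = 21 + 6*(-39)*(1 + 4*(-39)) = 21 + 6*(-39)*(1 - 156) = 21 + 6*(-39)*(-155) = 21 + 36270 = 36291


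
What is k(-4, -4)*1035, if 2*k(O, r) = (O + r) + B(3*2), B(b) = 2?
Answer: -3105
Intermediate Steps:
k(O, r) = 1 + O/2 + r/2 (k(O, r) = ((O + r) + 2)/2 = (2 + O + r)/2 = 1 + O/2 + r/2)
k(-4, -4)*1035 = (1 + (½)*(-4) + (½)*(-4))*1035 = (1 - 2 - 2)*1035 = -3*1035 = -3105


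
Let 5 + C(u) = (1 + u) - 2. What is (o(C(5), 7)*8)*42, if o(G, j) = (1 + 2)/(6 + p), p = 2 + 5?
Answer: 1008/13 ≈ 77.538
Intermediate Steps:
p = 7
C(u) = -6 + u (C(u) = -5 + ((1 + u) - 2) = -5 + (-1 + u) = -6 + u)
o(G, j) = 3/13 (o(G, j) = (1 + 2)/(6 + 7) = 3/13)
(o(C(5), 7)*8)*42 = ((3/13)*8)*42 = (24/13)*42 = 1008/13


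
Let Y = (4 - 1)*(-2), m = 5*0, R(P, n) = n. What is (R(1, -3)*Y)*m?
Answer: 0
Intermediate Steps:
m = 0
Y = -6 (Y = 3*(-2) = -6)
(R(1, -3)*Y)*m = -3*(-6)*0 = 18*0 = 0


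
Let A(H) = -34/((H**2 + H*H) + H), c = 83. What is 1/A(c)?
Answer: -13861/34 ≈ -407.68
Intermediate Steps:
A(H) = -34/(H + 2*H**2) (A(H) = -34/((H**2 + H**2) + H) = -34/(2*H**2 + H) = -34/(H + 2*H**2))
1/A(c) = 1/(-34/(83*(1 + 2*83))) = 1/(-34*1/83/(1 + 166)) = 1/(-34*1/83/167) = 1/(-34*1/83*1/167) = 1/(-34/13861) = -13861/34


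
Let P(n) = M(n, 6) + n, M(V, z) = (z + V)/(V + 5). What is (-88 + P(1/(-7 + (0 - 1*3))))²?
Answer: 1812971241/240100 ≈ 7550.9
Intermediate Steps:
M(V, z) = (V + z)/(5 + V)
P(n) = n + (6 + n)/(5 + n) (P(n) = (n + 6)/(5 + n) + n = (6 + n)/(5 + n) + n = n + (6 + n)/(5 + n))
(-88 + P(1/(-7 + (0 - 1*3))))² = (-88 + (6 + 1/(-7 + (0 - 1*3)) + (5 + 1/(-7 + (0 - 1*3)))/(-7 + (0 - 1*3)))/(5 + 1/(-7 + (0 - 1*3))))² = (-88 + (6 + 1/(-7 + (0 - 3)) + (5 + 1/(-7 + (0 - 3)))/(-7 + (0 - 3)))/(5 + 1/(-7 + (0 - 3))))² = (-88 + (6 + 1/(-7 - 3) + (5 + 1/(-7 - 3))/(-7 - 3))/(5 + 1/(-7 - 3)))² = (-88 + (6 + 1/(-10) + (5 + 1/(-10))/(-10))/(5 + 1/(-10)))² = (-88 + (6 - ⅒ - (5 - ⅒)/10)/(5 - ⅒))² = (-88 + (6 - ⅒ - ⅒*49/10)/(49/10))² = (-88 + 10*(6 - ⅒ - 49/100)/49)² = (-88 + (10/49)*(541/100))² = (-88 + 541/490)² = (-42579/490)² = 1812971241/240100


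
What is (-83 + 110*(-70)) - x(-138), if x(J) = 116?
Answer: -7899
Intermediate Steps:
(-83 + 110*(-70)) - x(-138) = (-83 + 110*(-70)) - 1*116 = (-83 - 7700) - 116 = -7783 - 116 = -7899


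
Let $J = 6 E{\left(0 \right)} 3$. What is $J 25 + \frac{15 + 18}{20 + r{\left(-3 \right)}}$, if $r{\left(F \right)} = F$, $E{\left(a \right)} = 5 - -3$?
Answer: $\frac{61233}{17} \approx 3601.9$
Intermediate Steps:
$E{\left(a \right)} = 8$ ($E{\left(a \right)} = 5 + 3 = 8$)
$J = 144$ ($J = 6 \cdot 8 \cdot 3 = 48 \cdot 3 = 144$)
$J 25 + \frac{15 + 18}{20 + r{\left(-3 \right)}} = 144 \cdot 25 + \frac{15 + 18}{20 - 3} = 3600 + \frac{33}{17} = \frac{61233}{17}$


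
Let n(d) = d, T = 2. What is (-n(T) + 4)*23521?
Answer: 47042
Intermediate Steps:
(-n(T) + 4)*23521 = (-1*2 + 4)*23521 = (-2 + 4)*23521 = 2*23521 = 47042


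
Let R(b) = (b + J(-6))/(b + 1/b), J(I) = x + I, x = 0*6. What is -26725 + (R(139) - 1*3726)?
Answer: -588355735/19322 ≈ -30450.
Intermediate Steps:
x = 0
J(I) = I (J(I) = 0 + I = I)
R(b) = (-6 + b)/(b + 1/b) (R(b) = (b - 6)/(b + 1/b) = (-6 + b)/(b + 1/b))
-26725 + (R(139) - 1*3726) = -26725 + (139*(-6 + 139)/(1 + 139²) - 1*3726) = -26725 + (139*133/(1 + 19321) - 3726) = -26725 + (139*133/19322 - 3726) = -26725 + (139*(1/19322)*133 - 3726) = -26725 + (18487/19322 - 3726) = -26725 - 71975285/19322 = -588355735/19322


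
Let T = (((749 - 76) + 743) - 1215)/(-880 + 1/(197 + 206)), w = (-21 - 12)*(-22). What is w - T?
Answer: 85849639/118213 ≈ 726.23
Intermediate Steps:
w = 726 (w = -33*(-22) = 726)
T = -27001/118213 (T = ((673 + 743) - 1215)/(-880 + 1/403) = (1416 - 1215)/(-880 + 1/403) = 201/(-354639/403) = 201*(-403/354639) = -27001/118213 ≈ -0.22841)
w - T = 726 - 1*(-27001/118213) = 726 + 27001/118213 = 85849639/118213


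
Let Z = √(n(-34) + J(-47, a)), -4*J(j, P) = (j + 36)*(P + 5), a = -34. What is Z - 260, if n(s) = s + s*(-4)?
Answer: -260 + √89/2 ≈ -255.28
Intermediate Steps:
J(j, P) = -(5 + P)*(36 + j)/4 (J(j, P) = -(j + 36)*(P + 5)/4 = -(36 + j)*(5 + P)/4 = -(5 + P)*(36 + j)/4)
n(s) = -3*s (n(s) = s - 4*s = -3*s)
Z = √89/2 (Z = √(-3*(-34) + (-45 - 9*(-34) - 5/4*(-47) - ¼*(-34)*(-47))) = √(102 + (-45 + 306 + 235/4 - 799/2)) = √(102 - 319/4) = √(89/4) = √89/2 ≈ 4.7170)
Z - 260 = √89/2 - 260 = -260 + √89/2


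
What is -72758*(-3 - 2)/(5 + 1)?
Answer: 181895/3 ≈ 60632.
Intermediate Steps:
-72758*(-3 - 2)/(5 + 1) = -(-363790)/6 = -72758*(-⅚) = 181895/3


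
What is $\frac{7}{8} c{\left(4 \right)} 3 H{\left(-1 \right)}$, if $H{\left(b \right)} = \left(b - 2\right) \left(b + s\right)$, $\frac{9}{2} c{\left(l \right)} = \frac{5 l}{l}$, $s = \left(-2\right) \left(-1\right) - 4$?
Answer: $\frac{105}{4} \approx 26.25$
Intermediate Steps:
$s = -2$ ($s = 2 - 4 = -2$)
$c{\left(l \right)} = \frac{10}{9}$ ($c{\left(l \right)} = \frac{2 \frac{5 l}{l}}{9} = \frac{2}{9} \cdot 5 = \frac{10}{9}$)
$H{\left(b \right)} = \left(-2 + b\right)^{2}$ ($H{\left(b \right)} = \left(b - 2\right) \left(b - 2\right) = \left(-2 + b\right) \left(-2 + b\right) = \left(-2 + b\right)^{2}$)
$\frac{7}{8} c{\left(4 \right)} 3 H{\left(-1 \right)} = \frac{7}{8} \cdot \frac{10}{9} \cdot 3 \left(4 + \left(-1\right)^{2} - -4\right) = 7 \cdot \frac{1}{8} \cdot \frac{10}{3} \left(4 + 1 + 4\right) = \frac{7}{8} \cdot \frac{10}{3} \cdot 9 = \frac{35}{12} \cdot 9 = \frac{105}{4}$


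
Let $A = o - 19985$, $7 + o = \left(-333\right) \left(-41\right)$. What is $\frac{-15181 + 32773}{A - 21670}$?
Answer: $- \frac{17592}{28009} \approx -0.62808$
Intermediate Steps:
$o = 13646$ ($o = -7 - -13653 = -7 + 13653 = 13646$)
$A = -6339$ ($A = 13646 - 19985 = -6339$)
$\frac{-15181 + 32773}{A - 21670} = \frac{-15181 + 32773}{-6339 - 21670} = \frac{17592}{-28009} = 17592 \left(- \frac{1}{28009}\right) = - \frac{17592}{28009}$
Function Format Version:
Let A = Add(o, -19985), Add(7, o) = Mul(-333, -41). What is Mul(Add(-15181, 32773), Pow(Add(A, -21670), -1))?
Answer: Rational(-17592, 28009) ≈ -0.62808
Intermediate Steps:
o = 13646 (o = Add(-7, Mul(-333, -41)) = Add(-7, 13653) = 13646)
A = -6339 (A = Add(13646, -19985) = -6339)
Mul(Add(-15181, 32773), Pow(Add(A, -21670), -1)) = Mul(Add(-15181, 32773), Pow(Add(-6339, -21670), -1)) = Mul(17592, Pow(-28009, -1)) = Mul(17592, Rational(-1, 28009)) = Rational(-17592, 28009)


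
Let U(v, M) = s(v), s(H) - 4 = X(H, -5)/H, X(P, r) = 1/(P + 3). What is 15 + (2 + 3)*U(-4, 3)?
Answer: 145/4 ≈ 36.250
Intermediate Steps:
X(P, r) = 1/(3 + P)
s(H) = 4 + 1/(H*(3 + H)) (s(H) = 4 + 1/((3 + H)*H) = 4 + 1/(H*(3 + H)))
U(v, M) = 4 + 1/(v*(3 + v))
15 + (2 + 3)*U(-4, 3) = 15 + (2 + 3)*(4 + 1/((-4)*(3 - 4))) = 15 + 5*(4 - ¼/(-1)) = 15 + 5*(4 - ¼*(-1)) = 15 + 5*(4 + ¼) = 15 + 5*(17/4) = 15 + 85/4 = 145/4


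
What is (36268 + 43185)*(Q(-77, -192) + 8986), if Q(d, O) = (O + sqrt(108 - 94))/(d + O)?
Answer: 192071747978/269 - 79453*sqrt(14)/269 ≈ 7.1402e+8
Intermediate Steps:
Q(d, O) = (O + sqrt(14))/(O + d)
(36268 + 43185)*(Q(-77, -192) + 8986) = (36268 + 43185)*((-192 + sqrt(14))/(-192 - 77) + 8986) = 79453*((-192 + sqrt(14))/(-269) + 8986) = 79453*(-(-192 + sqrt(14))/269 + 8986) = 79453*((192/269 - sqrt(14)/269) + 8986) = 79453*(2417426/269 - sqrt(14)/269) = 192071747978/269 - 79453*sqrt(14)/269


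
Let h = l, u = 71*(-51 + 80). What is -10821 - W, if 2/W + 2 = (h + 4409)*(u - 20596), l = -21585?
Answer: -1722657264856/159195755 ≈ -10821.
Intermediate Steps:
u = 2059 (u = 71*29 = 2059)
h = -21585
W = 1/159195755 (W = 2/(-2 + (-21585 + 4409)*(2059 - 20596)) = 2/(-2 - 17176*(-18537)) = 2/(-2 + 318391512) = 2/318391510 = 2*(1/318391510) = 1/159195755 ≈ 6.2816e-9)
-10821 - W = -10821 - 1*1/159195755 = -10821 - 1/159195755 = -1722657264856/159195755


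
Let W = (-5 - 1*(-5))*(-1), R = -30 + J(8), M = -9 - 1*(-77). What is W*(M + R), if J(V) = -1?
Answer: 0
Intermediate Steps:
M = 68 (M = -9 + 77 = 68)
R = -31 (R = -30 - 1 = -31)
W = 0 (W = (-5 + 5)*(-1) = 0*(-1) = 0)
W*(M + R) = 0*(68 - 31) = 0*37 = 0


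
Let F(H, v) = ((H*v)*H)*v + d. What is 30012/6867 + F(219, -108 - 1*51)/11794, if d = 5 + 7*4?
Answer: 1387767617281/13498233 ≈ 1.0281e+5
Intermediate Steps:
d = 33 (d = 5 + 28 = 33)
F(H, v) = 33 + H**2*v**2 (F(H, v) = ((H*v)*H)*v + 33 = (v*H**2)*v + 33 = H**2*v**2 + 33 = 33 + H**2*v**2)
30012/6867 + F(219, -108 - 1*51)/11794 = 30012/6867 + (33 + 219**2*(-108 - 1*51)**2)/11794 = 30012*(1/6867) + (33 + 47961*(-108 - 51)**2)*(1/11794) = 10004/2289 + (33 + 47961*(-159)**2)*(1/11794) = 10004/2289 + (33 + 47961*25281)*(1/11794) = 10004/2289 + (33 + 1212502041)*(1/11794) = 10004/2289 + 1212502074*(1/11794) = 10004/2289 + 606251037/5897 = 1387767617281/13498233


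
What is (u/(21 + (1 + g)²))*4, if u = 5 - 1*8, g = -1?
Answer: -4/7 ≈ -0.57143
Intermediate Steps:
u = -3 (u = 5 - 8 = -3)
(u/(21 + (1 + g)²))*4 = (-3/(21 + (1 - 1)²))*4 = (-3/(21 + 0²))*4 = (-3/(21 + 0))*4 = (-3/21)*4 = ((1/21)*(-3))*4 = -⅐*4 = -4/7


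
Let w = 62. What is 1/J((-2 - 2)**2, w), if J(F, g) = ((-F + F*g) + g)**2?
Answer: 1/1077444 ≈ 9.2812e-7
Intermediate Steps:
J(F, g) = (g - F + F*g)**2
1/J((-2 - 2)**2, w) = 1/((62 - (-2 - 2)**2 + (-2 - 2)**2*62)**2) = 1/((62 - 1*(-4)**2 + (-4)**2*62)**2) = 1/((62 - 1*16 + 16*62)**2) = 1/((62 - 16 + 992)**2) = 1/(1038**2) = 1/1077444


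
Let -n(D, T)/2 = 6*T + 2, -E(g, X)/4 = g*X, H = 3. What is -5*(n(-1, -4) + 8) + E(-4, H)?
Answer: -212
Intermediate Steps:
E(g, X) = -4*X*g (E(g, X) = -4*g*X = -4*X*g)
n(D, T) = -4 - 12*T (n(D, T) = -2*(6*T + 2) = -2*(2 + 6*T) = -4 - 12*T)
-5*(n(-1, -4) + 8) + E(-4, H) = -5*((-4 - 12*(-4)) + 8) - 4*3*(-4) = -5*((-4 + 48) + 8) + 48 = -5*(44 + 8) + 48 = -5*52 + 48 = -260 + 48 = -212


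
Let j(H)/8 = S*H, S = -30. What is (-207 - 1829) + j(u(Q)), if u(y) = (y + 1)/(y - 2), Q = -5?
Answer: -15212/7 ≈ -2173.1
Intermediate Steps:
u(y) = (1 + y)/(-2 + y)
j(H) = -240*H (j(H) = 8*(-30*H) = -240*H)
(-207 - 1829) + j(u(Q)) = (-207 - 1829) - 240*(1 - 5)/(-2 - 5) = -2036 - 240*(-4)/(-7) = -2036 - (-240)*(-4)/7 = -2036 - 240*4/7 = -2036 - 960/7 = -15212/7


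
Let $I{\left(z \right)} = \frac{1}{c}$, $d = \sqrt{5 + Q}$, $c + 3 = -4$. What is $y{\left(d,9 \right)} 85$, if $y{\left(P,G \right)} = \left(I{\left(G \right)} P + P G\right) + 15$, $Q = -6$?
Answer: $1275 + \frac{5270 i}{7} \approx 1275.0 + 752.86 i$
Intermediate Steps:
$c = -7$ ($c = -3 - 4 = -7$)
$d = i$ ($d = \sqrt{5 - 6} = \sqrt{-1} = i \approx 1.0 i$)
$I{\left(z \right)} = - \frac{1}{7}$ ($I{\left(z \right)} = \frac{1}{-7} = - \frac{1}{7}$)
$y{\left(P,G \right)} = 15 - \frac{P}{7} + G P$ ($y{\left(P,G \right)} = \left(- \frac{P}{7} + P G\right) + 15 = \left(- \frac{P}{7} + G P\right) + 15 = 15 - \frac{P}{7} + G P$)
$y{\left(d,9 \right)} 85 = \left(15 - \frac{i}{7} + 9 i\right) 85 = \left(15 + \frac{62 i}{7}\right) 85 = 1275 + \frac{5270 i}{7}$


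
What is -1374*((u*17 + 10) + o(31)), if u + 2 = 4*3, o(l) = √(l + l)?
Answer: -247320 - 1374*√62 ≈ -2.5814e+5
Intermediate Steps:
o(l) = √2*√l (o(l) = √(2*l) = √2*√l)
u = 10 (u = -2 + 4*3 = -2 + 12 = 10)
-1374*((u*17 + 10) + o(31)) = -1374*((10*17 + 10) + √2*√31) = -1374*((170 + 10) + √62) = -1374*(180 + √62) = -247320 - 1374*√62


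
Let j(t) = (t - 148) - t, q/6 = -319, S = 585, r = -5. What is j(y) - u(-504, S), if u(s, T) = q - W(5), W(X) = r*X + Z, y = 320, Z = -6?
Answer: 1735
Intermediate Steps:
q = -1914 (q = 6*(-319) = -1914)
W(X) = -6 - 5*X (W(X) = -5*X - 6 = -6 - 5*X)
u(s, T) = -1883 (u(s, T) = -1914 - (-6 - 5*5) = -1914 - (-6 - 25) = -1914 - 1*(-31) = -1914 + 31 = -1883)
j(t) = -148 (j(t) = (-148 + t) - t = -148)
j(y) - u(-504, S) = -148 - 1*(-1883) = -148 + 1883 = 1735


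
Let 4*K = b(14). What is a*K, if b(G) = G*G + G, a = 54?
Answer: 2835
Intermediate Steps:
b(G) = G + G² (b(G) = G² + G = G + G²)
K = 105/2 (K = (14*(1 + 14))/4 = (14*15)/4 = (¼)*210 = 105/2 ≈ 52.500)
a*K = 54*(105/2) = 2835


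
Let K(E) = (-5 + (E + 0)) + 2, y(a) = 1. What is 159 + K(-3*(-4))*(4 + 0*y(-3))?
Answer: 195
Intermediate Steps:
K(E) = -3 + E (K(E) = (-5 + E) + 2 = -3 + E)
159 + K(-3*(-4))*(4 + 0*y(-3)) = 159 + (-3 - 3*(-4))*(4 + 0*1) = 159 + (-3 + 12)*(4 + 0) = 159 + 9*4 = 159 + 36 = 195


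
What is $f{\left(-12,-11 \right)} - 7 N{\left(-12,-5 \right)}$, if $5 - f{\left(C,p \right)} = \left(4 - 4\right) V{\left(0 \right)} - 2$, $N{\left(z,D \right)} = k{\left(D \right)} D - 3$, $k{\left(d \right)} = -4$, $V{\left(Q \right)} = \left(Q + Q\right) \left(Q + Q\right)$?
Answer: $-112$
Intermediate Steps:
$V{\left(Q \right)} = 4 Q^{2}$ ($V{\left(Q \right)} = 2 Q 2 Q = 4 Q^{2}$)
$N{\left(z,D \right)} = -3 - 4 D$ ($N{\left(z,D \right)} = - 4 D - 3 = -3 - 4 D$)
$f{\left(C,p \right)} = 7$ ($f{\left(C,p \right)} = 5 - \left(\left(4 - 4\right) 4 \cdot 0^{2} - 2\right) = 5 - \left(0 \cdot 4 \cdot 0 - 2\right) = 5 - \left(0 \cdot 0 - 2\right) = 5 - \left(0 - 2\right) = 5 - -2 = 5 + 2 = 7$)
$f{\left(-12,-11 \right)} - 7 N{\left(-12,-5 \right)} = 7 - 7 \left(-3 - -20\right) = 7 - 7 \left(-3 + 20\right) = 7 - 119 = -112$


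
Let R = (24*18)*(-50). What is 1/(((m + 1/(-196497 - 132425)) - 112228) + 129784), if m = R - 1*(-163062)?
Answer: 328922/52304518595 ≈ 6.2886e-6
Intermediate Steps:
R = -21600 (R = 432*(-50) = -21600)
m = 141462 (m = -21600 - 1*(-163062) = -21600 + 163062 = 141462)
1/(((m + 1/(-196497 - 132425)) - 112228) + 129784) = 1/(((141462 + 1/(-196497 - 132425)) - 112228) + 129784) = 1/(((141462 + 1/(-328922)) - 112228) + 129784) = 1/(((141462 - 1/328922) - 112228) + 129784) = 1/((46529963963/328922 - 112228) + 129784) = 1/(9615705747/328922 + 129784) = 1/(52304518595/328922) = 328922/52304518595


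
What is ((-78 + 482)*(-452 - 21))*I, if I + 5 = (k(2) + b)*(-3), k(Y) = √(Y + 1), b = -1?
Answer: 382184 + 573276*√3 ≈ 1.3751e+6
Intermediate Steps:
k(Y) = √(1 + Y)
I = -2 - 3*√3 (I = -5 + (√(1 + 2) - 1)*(-3) = -5 + (√3 - 1)*(-3) = -5 + (-1 + √3)*(-3) = -5 + (3 - 3*√3) = -2 - 3*√3 ≈ -7.1962)
((-78 + 482)*(-452 - 21))*I = ((-78 + 482)*(-452 - 21))*(-2 - 3*√3) = (404*(-473))*(-2 - 3*√3) = -191092*(-2 - 3*√3) = 382184 + 573276*√3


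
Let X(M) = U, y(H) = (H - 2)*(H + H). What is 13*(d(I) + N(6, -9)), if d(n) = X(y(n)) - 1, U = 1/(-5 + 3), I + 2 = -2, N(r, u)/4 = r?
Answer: 585/2 ≈ 292.50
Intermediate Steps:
y(H) = 2*H*(-2 + H) (y(H) = (-2 + H)*(2*H) = 2*H*(-2 + H))
N(r, u) = 4*r
I = -4 (I = -2 - 2 = -4)
U = -½ (U = 1/(-2) = -½ ≈ -0.50000)
X(M) = -½
d(n) = -3/2 (d(n) = -½ - 1 = -3/2)
13*(d(I) + N(6, -9)) = 13*(-3/2 + 4*6) = 13*(-3/2 + 24) = 13*(45/2) = 585/2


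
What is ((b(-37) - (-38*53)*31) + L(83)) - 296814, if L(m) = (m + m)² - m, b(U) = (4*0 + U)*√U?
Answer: -206907 - 37*I*√37 ≈ -2.0691e+5 - 225.06*I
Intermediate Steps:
b(U) = U^(3/2) (b(U) = (0 + U)*√U = U*√U = U^(3/2))
L(m) = -m + 4*m² (L(m) = (2*m)² - m = 4*m² - m = -m + 4*m²)
((b(-37) - (-38*53)*31) + L(83)) - 296814 = (((-37)^(3/2) - (-38*53)*31) + 83*(-1 + 4*83)) - 296814 = ((-37*I*√37 - (-2014)*31) + 83*(-1 + 332)) - 296814 = ((-37*I*√37 - 1*(-62434)) + 83*331) - 296814 = ((-37*I*√37 + 62434) + 27473) - 296814 = ((62434 - 37*I*√37) + 27473) - 296814 = (89907 - 37*I*√37) - 296814 = -206907 - 37*I*√37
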